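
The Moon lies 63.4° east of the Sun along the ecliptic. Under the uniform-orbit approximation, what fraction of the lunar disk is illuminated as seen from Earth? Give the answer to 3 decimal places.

cos 63.4° = 0.448, so f = (1 − 0.448)/2 = 0.276.

0.276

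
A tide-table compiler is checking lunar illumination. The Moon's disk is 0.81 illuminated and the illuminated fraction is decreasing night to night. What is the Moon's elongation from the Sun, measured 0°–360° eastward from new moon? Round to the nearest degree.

From f = (1 − cos θ)/2: cos θ = 1 − 2×0.81 = -0.620; arccos → 128.3°.
Waning ⇒ past full, so θ = 360° − 128.3° = 231.7°.

232°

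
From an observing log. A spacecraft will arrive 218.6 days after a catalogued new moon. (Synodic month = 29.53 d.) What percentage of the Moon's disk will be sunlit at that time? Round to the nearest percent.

91%

218.6/29.53 = 7.403 lunations, so 7 complete cycles and 11.89 d into the next.
Elongation θ = 360° × 11.89/29.53 ≈ 145.0°.
Illuminated fraction = (1 − cos 145.0°)/2 = (1 − (-0.819))/2 ≈ 0.909, so 91%.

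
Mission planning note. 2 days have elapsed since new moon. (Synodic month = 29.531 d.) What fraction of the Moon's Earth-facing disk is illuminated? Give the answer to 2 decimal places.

Phase angle: θ = 360°·(2 d)/(29.531 d) = 24.4°.
With cos θ = 0.911, the lit fraction is (1 − 0.911)/2 ≈ 0.045.

0.04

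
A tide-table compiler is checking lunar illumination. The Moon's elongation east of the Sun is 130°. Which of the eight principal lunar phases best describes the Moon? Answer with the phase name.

waxing gibbous

130° lies in the waxing gibbous sector of the 8-phase cycle.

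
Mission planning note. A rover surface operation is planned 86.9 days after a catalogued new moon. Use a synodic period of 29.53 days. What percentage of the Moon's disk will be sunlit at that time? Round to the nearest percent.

86.9/29.53 = 2.943 lunations, so 2 complete cycles and 27.84 d into the next.
The Moon has covered 27.84/29.53 of its cycle, so θ ≈ 360° × 27.84/29.53 = 339.4°.
cos 339.4° = 0.936, so f = (1 − 0.936)/2 = 0.032, so 3%.

3%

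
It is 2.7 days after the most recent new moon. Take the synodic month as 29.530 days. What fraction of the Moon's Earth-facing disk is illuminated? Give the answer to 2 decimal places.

Elongation θ = 360° × 2.7/29.530 ≈ 32.9°.
With cos θ = 0.839, the lit fraction is (1 − 0.839)/2 ≈ 0.080.

0.08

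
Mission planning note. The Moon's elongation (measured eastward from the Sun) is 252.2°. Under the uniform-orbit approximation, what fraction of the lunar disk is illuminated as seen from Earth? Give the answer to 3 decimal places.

0.653

cos 252.2° = (-0.306), so f = (1 − (-0.306))/2 = 0.653.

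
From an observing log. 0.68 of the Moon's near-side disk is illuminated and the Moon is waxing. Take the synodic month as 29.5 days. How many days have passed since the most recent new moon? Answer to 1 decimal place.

9.1 days

From f = (1 − cos θ)/2: cos θ = 1 − 2×0.68 = -0.360; arccos → 111.1°.
The Moon is waxing (0°–180°), so θ = 111.1° directly.
Age = 29.5 × 111.1°/360° ≈ 9.10 days.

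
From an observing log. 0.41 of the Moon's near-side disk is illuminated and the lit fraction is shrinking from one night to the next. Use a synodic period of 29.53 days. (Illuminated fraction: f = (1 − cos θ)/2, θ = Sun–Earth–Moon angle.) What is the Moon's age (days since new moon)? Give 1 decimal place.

From f = (1 − cos θ)/2: cos θ = 1 − 2×0.41 = 0.180; arccos → 79.6°.
Waning ⇒ past full, so θ = 360° − 79.6° = 280.4°.
At 360°/29.53 d per day, 280.4° corresponds to 23.00 days.

23.0 days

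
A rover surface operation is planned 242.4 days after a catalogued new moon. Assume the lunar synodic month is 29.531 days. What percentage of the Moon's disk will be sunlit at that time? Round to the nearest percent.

Reduce mod P: 242.4 − 8×29.531 = 6.15 d into the current lunation.
Elongation θ = 360° × 6.15/29.531 ≈ 75.0°.
Illuminated fraction = (1 − cos 75.0°)/2 = (1 − 0.259)/2 ≈ 0.371, so 37%.

37%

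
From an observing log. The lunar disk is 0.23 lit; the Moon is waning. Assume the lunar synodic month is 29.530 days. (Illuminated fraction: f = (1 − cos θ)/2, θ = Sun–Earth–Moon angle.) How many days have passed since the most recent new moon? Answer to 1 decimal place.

From f = (1 − cos θ)/2: cos θ = 1 − 2×0.23 = 0.540; arccos → 57.3°.
A waning Moon lies in 180°–360°, so θ = 360° − 57.3° = 302.7°.
That fraction of the synodic month is 302.7/360 × 29.530 d ≈ 24.83 d.

24.8 days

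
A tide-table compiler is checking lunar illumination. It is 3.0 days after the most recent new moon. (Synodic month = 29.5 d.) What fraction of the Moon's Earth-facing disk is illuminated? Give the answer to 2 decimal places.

Elongation θ = 360° × 3.0/29.5 ≈ 36.6°.
cos 36.6° = 0.803, so f = (1 − 0.803)/2 = 0.099.

0.10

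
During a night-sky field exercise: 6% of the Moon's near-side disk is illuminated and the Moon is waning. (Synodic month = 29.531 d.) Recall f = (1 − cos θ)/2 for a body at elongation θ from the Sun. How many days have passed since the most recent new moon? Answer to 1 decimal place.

27.2 days

cos θ = 1 − 2f = 0.880, giving a principal value of 28.4°.
A waning Moon lies in 180°–360°, so θ = 360° − 28.4° = 331.6°.
That fraction of the synodic month is 331.6/360 × 29.531 d ≈ 27.20 d.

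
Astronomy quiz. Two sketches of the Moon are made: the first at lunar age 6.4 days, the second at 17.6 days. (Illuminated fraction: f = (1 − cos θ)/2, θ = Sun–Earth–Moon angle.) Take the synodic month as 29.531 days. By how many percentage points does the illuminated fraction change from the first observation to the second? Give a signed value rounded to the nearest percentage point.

+52 percentage points

First observation: θ = 360°·6.4/29.531 = 78.0°, so f = 0.396.
Second observation: θ = 214.6°, f = 0.912.
Δf = 0.912 − 0.396 = +0.516, i.e. +52 pp.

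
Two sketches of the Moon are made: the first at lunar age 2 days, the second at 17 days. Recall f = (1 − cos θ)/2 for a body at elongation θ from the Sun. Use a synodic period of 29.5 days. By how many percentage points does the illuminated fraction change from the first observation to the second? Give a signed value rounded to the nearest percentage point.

First observation: θ = 360°·2/29.5 = 24.4°, so f = 0.045.
Second observation: θ = 207.5°, f = 0.944.
Δf = 0.944 − 0.045 = +0.899, i.e. +90 pp.

+90 percentage points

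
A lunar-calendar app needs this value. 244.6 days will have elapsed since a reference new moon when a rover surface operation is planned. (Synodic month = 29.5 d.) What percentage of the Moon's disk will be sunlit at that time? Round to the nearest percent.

63%

244.6 d spans 8 complete synodic months (8 × 29.5 = 236.00 d) plus 8.60 d.
The Moon has covered 8.60/29.5 of its cycle, so θ ≈ 360° × 8.60/29.5 = 104.9°.
With cos θ = (-0.258), the lit fraction is (1 − (-0.258))/2 ≈ 0.629, so 63%.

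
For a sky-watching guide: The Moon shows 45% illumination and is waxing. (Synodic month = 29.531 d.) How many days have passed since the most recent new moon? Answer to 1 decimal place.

Invert f = (1 − cos θ)/2 to get cos θ = 1 − 2(0.45) = 0.100, hence θ₀ = arccos 0.100 = 84.3°.
Before full moon the principal value applies: θ = 84.3°.
That fraction of the synodic month is 84.3/360 × 29.531 d ≈ 6.91 d.

6.9 days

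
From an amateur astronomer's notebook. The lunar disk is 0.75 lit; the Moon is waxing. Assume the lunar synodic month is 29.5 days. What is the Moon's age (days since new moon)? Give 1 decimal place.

From f = (1 − cos θ)/2: cos θ = 1 − 2×0.75 = -0.500; arccos → 120.0°.
Waxing ⇒ before full, so θ = 120.0°.
That fraction of the synodic month is 120.0/360 × 29.5 d ≈ 9.83 d.

9.8 days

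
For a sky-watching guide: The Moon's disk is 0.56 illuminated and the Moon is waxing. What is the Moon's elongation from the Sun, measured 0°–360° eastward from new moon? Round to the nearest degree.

97°

cos θ = 1 − 2f = -0.120, giving a principal value of 96.9°.
Before full moon the principal value applies: θ = 96.9°.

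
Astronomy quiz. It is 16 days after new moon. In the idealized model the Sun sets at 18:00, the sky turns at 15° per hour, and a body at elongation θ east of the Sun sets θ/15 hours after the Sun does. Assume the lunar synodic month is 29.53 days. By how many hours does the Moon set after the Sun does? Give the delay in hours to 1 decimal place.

Phase angle: θ = 360°·(16 d)/(29.53 d) = 195.1°.
At 15° of sky rotation per hour, 195.1° corresponds to a 13.00 h lag.
So the Moon sets 13.00 h after the Sun.

13.0 h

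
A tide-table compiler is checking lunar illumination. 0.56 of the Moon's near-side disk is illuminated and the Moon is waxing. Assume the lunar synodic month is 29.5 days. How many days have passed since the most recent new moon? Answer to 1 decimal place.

Invert f = (1 − cos θ)/2 to get cos θ = 1 − 2(0.56) = -0.120, hence θ₀ = arccos -0.120 = 96.9°.
The Moon is waxing (0°–180°), so θ = 96.9° directly.
Age = 29.5 × 96.9°/360° ≈ 7.94 days.

7.9 days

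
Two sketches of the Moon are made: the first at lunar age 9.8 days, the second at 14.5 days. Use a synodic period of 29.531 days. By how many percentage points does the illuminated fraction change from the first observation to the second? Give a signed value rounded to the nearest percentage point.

+25 percentage points

θ₁ = 360° × 9.8/29.531 = 119.5°, f₁ = (1 − cos θ₁)/2 = 0.746.
θ₂ = 360° × 14.5/29.531 = 176.8°, f₂ = (1 − cos θ₂)/2 = 0.999.
Change = f₂ − f₁ = +0.253 → +25 percentage points.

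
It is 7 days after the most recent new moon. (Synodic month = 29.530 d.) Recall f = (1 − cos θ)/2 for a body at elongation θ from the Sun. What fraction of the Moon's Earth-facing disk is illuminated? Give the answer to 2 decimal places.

Phase angle: θ = 360°·(7 d)/(29.530 d) = 85.3°.
cos 85.3° = 0.081, so f = (1 − 0.081)/2 = 0.459.

0.46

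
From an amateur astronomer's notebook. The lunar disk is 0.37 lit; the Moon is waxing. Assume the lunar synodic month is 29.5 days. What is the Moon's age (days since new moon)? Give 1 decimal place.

Invert f = (1 − cos θ)/2 to get cos θ = 1 − 2(0.37) = 0.260, hence θ₀ = arccos 0.260 = 74.9°.
Before full moon the principal value applies: θ = 74.9°.
At 360°/29.5 d per day, 74.9° corresponds to 6.14 days.

6.1 days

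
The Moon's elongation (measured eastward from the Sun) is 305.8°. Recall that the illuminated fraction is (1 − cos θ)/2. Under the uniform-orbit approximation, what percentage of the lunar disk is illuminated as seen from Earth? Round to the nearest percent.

21%

f = (1 − cos 305.8°)/2 = (1 − 0.585)/2 ≈ 0.208, i.e. 21%.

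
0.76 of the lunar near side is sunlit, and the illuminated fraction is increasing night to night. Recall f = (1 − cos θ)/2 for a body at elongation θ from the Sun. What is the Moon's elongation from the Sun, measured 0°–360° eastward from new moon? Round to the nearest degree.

cos θ = 1 − 2f = -0.520, giving a principal value of 121.3°.
Before full moon the principal value applies: θ = 121.3°.

121°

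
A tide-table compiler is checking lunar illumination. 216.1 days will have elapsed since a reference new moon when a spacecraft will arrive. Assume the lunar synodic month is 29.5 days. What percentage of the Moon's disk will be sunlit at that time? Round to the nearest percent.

Reduce mod P: 216.1 − 7×29.5 = 9.60 d into the current lunation.
Elongation θ = 360° × 9.60/29.5 ≈ 117.2°.
cos 117.2° = (-0.456), so f = (1 − (-0.456))/2 = 0.728, so 73%.

73%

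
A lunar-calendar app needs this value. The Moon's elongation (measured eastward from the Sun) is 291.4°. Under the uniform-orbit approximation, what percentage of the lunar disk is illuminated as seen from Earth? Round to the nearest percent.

Half-versine of 291.4°: (1 − 0.365)/2 = 0.318, i.e. 32%.

32%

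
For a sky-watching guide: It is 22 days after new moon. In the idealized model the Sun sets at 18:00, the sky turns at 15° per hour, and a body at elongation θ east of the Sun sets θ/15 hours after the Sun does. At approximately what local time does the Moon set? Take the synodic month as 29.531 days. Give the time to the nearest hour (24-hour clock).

12:00

The Moon has covered 22/29.531 of its cycle, so θ ≈ 360° × 22/29.531 = 268.2°.
Delay after the Sun = 268.2° / (15°/h) ≈ 17.88 h.
18:00 + 17.88 h ≈ 11:53 → 12:00 to the nearest hour.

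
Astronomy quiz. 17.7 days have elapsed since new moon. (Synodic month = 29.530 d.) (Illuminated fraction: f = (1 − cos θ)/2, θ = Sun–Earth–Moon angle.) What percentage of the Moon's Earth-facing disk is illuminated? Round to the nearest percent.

91%

Phase angle: θ = 360°·(17.7 d)/(29.530 d) = 215.8°.
Illuminated fraction = (1 − cos 215.8°)/2 = (1 − (-0.811))/2 ≈ 0.906, so 91%.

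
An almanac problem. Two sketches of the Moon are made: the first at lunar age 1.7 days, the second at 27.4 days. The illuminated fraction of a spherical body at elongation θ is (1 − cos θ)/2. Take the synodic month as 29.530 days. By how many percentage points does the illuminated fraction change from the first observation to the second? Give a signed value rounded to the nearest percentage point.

θ₁ = 360° × 1.7/29.530 = 20.7°, f₁ = (1 − cos θ₁)/2 = 0.032.
θ₂ = 360° × 27.4/29.530 = 334.0°, f₂ = (1 − cos θ₂)/2 = 0.050.
Change = f₂ − f₁ = +0.018 → +2 percentage points.

+2 pp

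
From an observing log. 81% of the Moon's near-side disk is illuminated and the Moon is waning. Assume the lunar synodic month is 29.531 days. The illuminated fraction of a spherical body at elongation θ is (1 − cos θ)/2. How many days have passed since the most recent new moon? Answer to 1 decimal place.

From f = (1 − cos θ)/2: cos θ = 1 − 2×0.81 = -0.620; arccos → 128.3°.
Since the Moon is past full (waning), take the reflex angle: θ = 360° − 128.3° = 231.7°.
At 360°/29.531 d per day, 231.7° corresponds to 19.01 days.

19.0 days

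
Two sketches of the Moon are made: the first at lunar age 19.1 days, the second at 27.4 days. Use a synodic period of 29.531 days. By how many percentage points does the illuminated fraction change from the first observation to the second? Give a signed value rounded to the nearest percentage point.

θ₁ = 360° × 19.1/29.531 = 232.8°, f₁ = (1 − cos θ₁)/2 = 0.802.
θ₂ = 360° × 27.4/29.531 = 334.0°, f₂ = (1 − cos θ₂)/2 = 0.051.
Change = f₂ − f₁ = -0.752 → -75 percentage points.

-75 pp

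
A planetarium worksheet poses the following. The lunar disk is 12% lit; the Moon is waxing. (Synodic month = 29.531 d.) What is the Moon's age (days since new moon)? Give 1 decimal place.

3.3 days

From f = (1 − cos θ)/2: cos θ = 1 − 2×0.12 = 0.760; arccos → 40.5°.
Before full moon the principal value applies: θ = 40.5°.
Age = 29.531 × 40.5°/360° ≈ 3.33 days.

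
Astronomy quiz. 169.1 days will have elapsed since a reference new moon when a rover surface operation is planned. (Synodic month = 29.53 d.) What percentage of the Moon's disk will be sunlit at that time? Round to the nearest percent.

57%

169.1/29.53 = 5.726 lunations, so 5 complete cycles and 21.45 d into the next.
The Moon has covered 21.45/29.53 of its cycle, so θ ≈ 360° × 21.45/29.53 = 261.5°.
With cos θ = (-0.148), the lit fraction is (1 − (-0.148))/2 ≈ 0.574, so 57%.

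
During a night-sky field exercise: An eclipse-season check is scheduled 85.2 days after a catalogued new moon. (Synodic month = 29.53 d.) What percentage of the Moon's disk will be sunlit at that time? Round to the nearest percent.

85.2 d spans 2 complete synodic months (2 × 29.53 = 59.06 d) plus 26.14 d.
Elongation θ = 360° × 26.14/29.53 ≈ 318.7°.
cos 318.7° = 0.751, so f = (1 − 0.751)/2 = 0.125, so 12%.

12%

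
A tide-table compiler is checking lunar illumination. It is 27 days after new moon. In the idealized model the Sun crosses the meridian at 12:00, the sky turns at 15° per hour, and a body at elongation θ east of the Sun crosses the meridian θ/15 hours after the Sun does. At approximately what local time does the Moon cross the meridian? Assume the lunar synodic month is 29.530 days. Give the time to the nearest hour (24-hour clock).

10:00

Elongation θ = 360° × 27/29.530 ≈ 329.2°.
At 15° of sky rotation per hour, 329.2° corresponds to a 21.94 h lag.
12:00 + 21.94 h ≈ 09:57 → 10:00 to the nearest hour.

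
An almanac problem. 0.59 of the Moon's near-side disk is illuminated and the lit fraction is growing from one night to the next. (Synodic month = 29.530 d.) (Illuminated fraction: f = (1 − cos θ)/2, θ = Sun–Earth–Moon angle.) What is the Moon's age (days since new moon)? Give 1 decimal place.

cos θ = 1 − 2f = -0.180, giving a principal value of 100.4°.
Waxing ⇒ before full, so θ = 100.4°.
At 360°/29.530 d per day, 100.4° corresponds to 8.23 days.

8.2 days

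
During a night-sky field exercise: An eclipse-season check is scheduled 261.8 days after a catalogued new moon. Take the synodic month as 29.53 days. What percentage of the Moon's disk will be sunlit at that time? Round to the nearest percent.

17%

261.8/29.53 = 8.866 lunations, so 8 complete cycles and 25.56 d into the next.
Phase angle: θ = 360°·(25.56 d)/(29.53 d) = 311.6°.
With cos θ = 0.664, the lit fraction is (1 − 0.664)/2 ≈ 0.168, so 17%.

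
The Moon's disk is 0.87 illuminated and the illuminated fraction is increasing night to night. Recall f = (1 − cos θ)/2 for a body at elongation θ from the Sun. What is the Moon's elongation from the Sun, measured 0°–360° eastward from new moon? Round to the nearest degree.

138°

cos θ = 1 − 2f = -0.740, giving a principal value of 137.7°.
Before full moon the principal value applies: θ = 137.7°.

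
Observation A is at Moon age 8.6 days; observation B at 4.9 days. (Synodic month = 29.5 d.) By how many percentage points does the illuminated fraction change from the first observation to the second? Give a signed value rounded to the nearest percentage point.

First observation: θ = 360°·8.6/29.5 = 104.9°, so f = 0.629.
Second observation: θ = 59.8°, f = 0.248.
Δf = 0.248 − 0.629 = -0.381, i.e. -38 pp.

-38 percentage points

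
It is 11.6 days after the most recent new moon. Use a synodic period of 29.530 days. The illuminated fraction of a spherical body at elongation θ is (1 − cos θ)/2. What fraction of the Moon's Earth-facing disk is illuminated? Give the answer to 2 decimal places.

Elongation θ = 360° × 11.6/29.530 ≈ 141.4°.
Illuminated fraction = (1 − cos 141.4°)/2 = (1 − (-0.782))/2 ≈ 0.891.

0.89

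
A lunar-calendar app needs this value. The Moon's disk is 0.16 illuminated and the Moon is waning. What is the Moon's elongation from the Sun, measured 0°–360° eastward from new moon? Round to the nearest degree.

313°

Invert f = (1 − cos θ)/2 to get cos θ = 1 − 2(0.16) = 0.680, hence θ₀ = arccos 0.680 = 47.2°.
Waning ⇒ past full, so θ = 360° − 47.2° = 312.8°.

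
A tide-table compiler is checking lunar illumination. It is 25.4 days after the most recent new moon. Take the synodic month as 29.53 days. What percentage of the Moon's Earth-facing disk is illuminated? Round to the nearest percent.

Phase angle: θ = 360°·(25.4 d)/(29.53 d) = 309.7°.
Illuminated fraction = (1 − cos 309.7°)/2 = (1 − 0.638)/2 ≈ 0.181, so 18%.

18%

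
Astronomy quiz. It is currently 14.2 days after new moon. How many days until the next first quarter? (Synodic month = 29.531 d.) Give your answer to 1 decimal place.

22.7 days

First quarter occurs at elongation 90°, i.e. at age 29.531 × 90/360 = 7.383 d.
This lunation's first quarter (7.383 d) has passed, so add one period: 36.914 − 14.2 = 22.714 days.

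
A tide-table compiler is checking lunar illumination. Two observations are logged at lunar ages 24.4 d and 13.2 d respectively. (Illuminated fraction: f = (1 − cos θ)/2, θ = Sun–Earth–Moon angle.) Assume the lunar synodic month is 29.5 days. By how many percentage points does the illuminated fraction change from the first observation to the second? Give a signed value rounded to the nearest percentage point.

First observation: θ = 360°·24.4/29.5 = 297.8°, so f = 0.267.
Second observation: θ = 161.1°, f = 0.973.
Δf = 0.973 − 0.267 = +0.706, i.e. +71 pp.

+71 pp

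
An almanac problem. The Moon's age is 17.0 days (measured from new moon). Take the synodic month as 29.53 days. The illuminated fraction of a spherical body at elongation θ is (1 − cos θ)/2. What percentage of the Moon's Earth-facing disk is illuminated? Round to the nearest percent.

94%

The Moon has covered 17.0/29.53 of its cycle, so θ ≈ 360° × 17.0/29.53 = 207.2°.
Illuminated fraction = (1 − cos 207.2°)/2 = (1 − (-0.889))/2 ≈ 0.945, so 94%.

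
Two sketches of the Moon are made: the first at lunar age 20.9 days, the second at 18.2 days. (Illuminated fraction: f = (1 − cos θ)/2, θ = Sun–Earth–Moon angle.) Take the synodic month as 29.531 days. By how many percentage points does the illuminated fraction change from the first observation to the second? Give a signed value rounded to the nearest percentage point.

θ₁ = 360° × 20.9/29.531 = 254.8°, f₁ = (1 − cos θ₁)/2 = 0.631.
θ₂ = 360° × 18.2/29.531 = 221.9°, f₂ = (1 − cos θ₂)/2 = 0.872.
Change = f₂ − f₁ = +0.241 → +24 percentage points.

+24 percentage points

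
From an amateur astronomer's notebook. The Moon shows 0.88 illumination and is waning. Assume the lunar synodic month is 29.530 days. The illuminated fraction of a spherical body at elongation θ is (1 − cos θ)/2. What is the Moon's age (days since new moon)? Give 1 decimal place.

18.1 days

Invert f = (1 − cos θ)/2 to get cos θ = 1 − 2(0.88) = -0.760, hence θ₀ = arccos -0.760 = 139.5°.
Since the Moon is past full (waning), take the reflex angle: θ = 360° − 139.5° = 220.5°.
Age = 29.530 × 220.5°/360° ≈ 18.09 days.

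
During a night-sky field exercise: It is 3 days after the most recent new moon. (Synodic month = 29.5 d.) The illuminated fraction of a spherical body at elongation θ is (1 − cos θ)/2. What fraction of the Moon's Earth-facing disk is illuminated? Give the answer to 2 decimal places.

0.10

Phase angle: θ = 360°·(3 d)/(29.5 d) = 36.6°.
Illuminated fraction = (1 − cos 36.6°)/2 = (1 − 0.803)/2 ≈ 0.099.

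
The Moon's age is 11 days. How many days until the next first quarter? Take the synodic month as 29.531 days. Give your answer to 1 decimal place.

First quarter occurs at elongation 90°, i.e. at age 29.531 × 90/360 = 7.383 d.
Already past this cycle's first quarter; the next is at 7.383 + 29.531 = 36.914 d, so 36.914 − 11 = 25.914 days.

25.9 days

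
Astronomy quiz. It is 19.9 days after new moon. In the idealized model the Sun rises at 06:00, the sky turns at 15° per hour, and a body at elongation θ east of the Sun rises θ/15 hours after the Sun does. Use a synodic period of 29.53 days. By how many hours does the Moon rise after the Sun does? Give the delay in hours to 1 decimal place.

Phase angle: θ = 360°·(19.9 d)/(29.53 d) = 242.6°.
At 15° of sky rotation per hour, 242.6° corresponds to a 16.17 h lag.
So the Moon rises 16.17 h after the Sun.

16.2 h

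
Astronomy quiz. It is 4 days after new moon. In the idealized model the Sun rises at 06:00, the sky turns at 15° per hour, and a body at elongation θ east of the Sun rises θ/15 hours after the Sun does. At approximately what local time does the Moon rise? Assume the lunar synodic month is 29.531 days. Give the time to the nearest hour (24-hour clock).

Elongation θ = 360° × 4/29.531 ≈ 48.8°.
The Moon trails the Sun by θ/15 = 48.8/15 ≈ 3.25 hours.
06:00 + 3.25 h ≈ 09:15 → 09:00 to the nearest hour.

09:00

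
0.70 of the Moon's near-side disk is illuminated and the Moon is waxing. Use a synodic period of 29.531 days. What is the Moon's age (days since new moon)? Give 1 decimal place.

9.3 days

cos θ = 1 − 2f = -0.400, giving a principal value of 113.6°.
Before full moon the principal value applies: θ = 113.6°.
At 360°/29.531 d per day, 113.6° corresponds to 9.32 days.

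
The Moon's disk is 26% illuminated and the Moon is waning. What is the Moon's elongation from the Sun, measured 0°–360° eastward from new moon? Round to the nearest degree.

299°

cos θ = 1 − 2f = 0.480, giving a principal value of 61.3°.
Since the Moon is past full (waning), take the reflex angle: θ = 360° − 61.3° = 298.7°.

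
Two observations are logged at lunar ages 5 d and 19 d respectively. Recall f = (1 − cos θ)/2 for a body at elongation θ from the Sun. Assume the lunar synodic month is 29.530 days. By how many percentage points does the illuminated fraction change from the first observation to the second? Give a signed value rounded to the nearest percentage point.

First observation: θ = 360°·5/29.530 = 61.0°, so f = 0.257.
Second observation: θ = 231.6°, f = 0.810.
Δf = 0.810 − 0.257 = +0.553, i.e. +55 pp.

+55 pp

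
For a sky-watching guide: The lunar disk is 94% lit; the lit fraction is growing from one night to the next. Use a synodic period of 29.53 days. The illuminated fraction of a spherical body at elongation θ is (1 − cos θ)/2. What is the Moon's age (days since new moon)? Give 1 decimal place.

12.4 days

cos θ = 1 − 2f = -0.880, giving a principal value of 151.6°.
The Moon is waxing (0°–180°), so θ = 151.6° directly.
At 360°/29.53 d per day, 151.6° corresponds to 12.44 days.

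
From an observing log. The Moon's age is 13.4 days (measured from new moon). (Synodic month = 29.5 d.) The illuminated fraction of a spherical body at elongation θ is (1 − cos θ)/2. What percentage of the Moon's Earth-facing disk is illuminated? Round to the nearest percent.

98%

Phase angle: θ = 360°·(13.4 d)/(29.5 d) = 163.5°.
Illuminated fraction = (1 − cos 163.5°)/2 = (1 − (-0.959))/2 ≈ 0.979, so 98%.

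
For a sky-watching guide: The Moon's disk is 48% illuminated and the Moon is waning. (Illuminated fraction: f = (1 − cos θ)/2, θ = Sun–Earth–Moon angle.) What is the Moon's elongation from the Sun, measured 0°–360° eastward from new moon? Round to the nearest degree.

272°

From f = (1 − cos θ)/2: cos θ = 1 − 2×0.48 = 0.040; arccos → 87.7°.
Since the Moon is past full (waning), take the reflex angle: θ = 360° − 87.7° = 272.3°.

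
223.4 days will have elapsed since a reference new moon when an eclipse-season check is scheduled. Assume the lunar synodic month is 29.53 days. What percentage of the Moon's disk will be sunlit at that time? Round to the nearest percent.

96%

223.4/29.53 = 7.565 lunations, so 7 complete cycles and 16.69 d into the next.
Phase angle: θ = 360°·(16.69 d)/(29.53 d) = 203.5°.
Illuminated fraction = (1 − cos 203.5°)/2 = (1 − (-0.917))/2 ≈ 0.959, so 96%.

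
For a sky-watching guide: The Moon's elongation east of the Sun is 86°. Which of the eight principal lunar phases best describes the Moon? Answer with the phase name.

first quarter

The first quarter sector spans roughly 68°–112°; 86° falls inside it.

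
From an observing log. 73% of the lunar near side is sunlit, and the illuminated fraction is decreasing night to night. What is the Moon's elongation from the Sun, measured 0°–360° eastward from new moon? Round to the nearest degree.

243°

Invert f = (1 − cos θ)/2 to get cos θ = 1 − 2(0.73) = -0.460, hence θ₀ = arccos -0.460 = 117.4°.
Since the Moon is past full (waning), take the reflex angle: θ = 360° − 117.4° = 242.6°.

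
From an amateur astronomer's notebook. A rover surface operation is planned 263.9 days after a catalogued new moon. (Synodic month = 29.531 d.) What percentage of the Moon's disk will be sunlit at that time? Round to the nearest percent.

263.9 d spans 8 complete synodic months (8 × 29.531 = 236.25 d) plus 27.65 d.
Elongation θ = 360° × 27.65/29.531 ≈ 337.1°.
With cos θ = 0.921, the lit fraction is (1 − 0.921)/2 ≈ 0.039, so 4%.

4%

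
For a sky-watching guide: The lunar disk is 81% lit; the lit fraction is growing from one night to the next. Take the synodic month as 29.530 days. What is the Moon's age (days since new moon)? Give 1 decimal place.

10.5 days

Invert f = (1 − cos θ)/2 to get cos θ = 1 − 2(0.81) = -0.620, hence θ₀ = arccos -0.620 = 128.3°.
The Moon is waxing (0°–180°), so θ = 128.3° directly.
That fraction of the synodic month is 128.3/360 × 29.530 d ≈ 10.53 d.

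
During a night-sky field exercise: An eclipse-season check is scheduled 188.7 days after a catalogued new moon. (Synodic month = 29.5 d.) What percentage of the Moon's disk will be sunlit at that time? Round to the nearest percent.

Reduce mod P: 188.7 − 6×29.5 = 11.70 d into the current lunation.
Elongation θ = 360° × 11.70/29.5 ≈ 142.8°.
With cos θ = (-0.796), the lit fraction is (1 − (-0.796))/2 ≈ 0.898, so 90%.

90%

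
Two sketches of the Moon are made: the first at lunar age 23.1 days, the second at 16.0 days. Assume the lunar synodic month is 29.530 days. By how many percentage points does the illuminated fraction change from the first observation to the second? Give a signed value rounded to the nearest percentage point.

+58 pp

θ₁ = 360° × 23.1/29.530 = 281.6°, f₁ = (1 − cos θ₁)/2 = 0.399.
θ₂ = 360° × 16.0/29.530 = 195.1°, f₂ = (1 − cos θ₂)/2 = 0.983.
Change = f₂ − f₁ = +0.583 → +58 percentage points.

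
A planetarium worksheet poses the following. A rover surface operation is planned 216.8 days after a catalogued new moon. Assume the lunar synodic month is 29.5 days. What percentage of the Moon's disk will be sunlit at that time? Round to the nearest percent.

79%

Reduce mod P: 216.8 − 7×29.5 = 10.30 d into the current lunation.
The Moon has covered 10.30/29.5 of its cycle, so θ ≈ 360° × 10.30/29.5 = 125.7°.
With cos θ = (-0.583), the lit fraction is (1 − (-0.583))/2 ≈ 0.792, so 79%.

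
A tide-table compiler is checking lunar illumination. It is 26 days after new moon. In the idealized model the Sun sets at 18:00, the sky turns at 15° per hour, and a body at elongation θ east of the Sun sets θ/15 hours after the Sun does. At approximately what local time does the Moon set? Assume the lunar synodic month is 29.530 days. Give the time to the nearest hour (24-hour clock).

Elongation θ = 360° × 26/29.530 ≈ 317.0°.
At 15° of sky rotation per hour, 317.0° corresponds to a 21.13 h lag.
18:00 + 21.13 h ≈ 15:08 → 15:00 to the nearest hour.

15:00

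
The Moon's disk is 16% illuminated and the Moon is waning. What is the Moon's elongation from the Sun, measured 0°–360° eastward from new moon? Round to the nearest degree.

313°

From f = (1 − cos θ)/2: cos θ = 1 − 2×0.16 = 0.680; arccos → 47.2°.
Since the Moon is past full (waning), take the reflex angle: θ = 360° − 47.2° = 312.8°.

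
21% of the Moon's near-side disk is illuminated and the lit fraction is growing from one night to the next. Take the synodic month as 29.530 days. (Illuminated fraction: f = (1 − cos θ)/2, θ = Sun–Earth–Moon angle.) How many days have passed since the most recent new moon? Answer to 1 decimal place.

4.5 days

Invert f = (1 − cos θ)/2 to get cos θ = 1 − 2(0.21) = 0.580, hence θ₀ = arccos 0.580 = 54.5°.
Before full moon the principal value applies: θ = 54.5°.
At 360°/29.530 d per day, 54.5° corresponds to 4.47 days.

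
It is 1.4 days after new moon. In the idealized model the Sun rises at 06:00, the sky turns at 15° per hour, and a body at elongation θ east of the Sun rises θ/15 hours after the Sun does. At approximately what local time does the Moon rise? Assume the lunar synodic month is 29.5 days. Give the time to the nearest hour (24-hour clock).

Elongation θ = 360° × 1.4/29.5 ≈ 17.1°.
Delay after the Sun = 17.1° / (15°/h) ≈ 1.14 h.
06:00 + 1.14 h ≈ 07:08 → 07:00 to the nearest hour.

07:00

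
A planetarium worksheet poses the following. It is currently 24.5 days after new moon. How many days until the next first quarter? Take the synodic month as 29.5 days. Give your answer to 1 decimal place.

First quarter is 0.25 of the way through the cycle: age 0.25 × 29.5 = 7.375 d.
Already past this cycle's first quarter; the next is at 7.375 + 29.5 = 36.875 d, so 36.875 − 24.5 = 12.375 days.

12.4 days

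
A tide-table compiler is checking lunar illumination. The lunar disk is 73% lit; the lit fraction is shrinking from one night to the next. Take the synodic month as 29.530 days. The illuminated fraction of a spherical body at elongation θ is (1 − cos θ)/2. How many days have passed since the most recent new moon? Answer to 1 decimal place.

cos θ = 1 − 2f = -0.460, giving a principal value of 117.4°.
Waning ⇒ past full, so θ = 360° − 117.4° = 242.6°.
That fraction of the synodic month is 242.6/360 × 29.530 d ≈ 19.90 d.

19.9 days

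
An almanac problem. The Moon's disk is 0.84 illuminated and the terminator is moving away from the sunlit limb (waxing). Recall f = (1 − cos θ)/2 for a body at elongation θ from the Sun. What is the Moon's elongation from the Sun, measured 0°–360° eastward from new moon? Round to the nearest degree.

133°

cos θ = 1 − 2f = -0.680, giving a principal value of 132.8°.
The Moon is waxing (0°–180°), so θ = 132.8° directly.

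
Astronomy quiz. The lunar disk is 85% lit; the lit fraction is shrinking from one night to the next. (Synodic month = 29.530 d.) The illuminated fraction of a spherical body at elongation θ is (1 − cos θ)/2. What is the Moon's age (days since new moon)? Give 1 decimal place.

Invert f = (1 − cos θ)/2 to get cos θ = 1 − 2(0.85) = -0.700, hence θ₀ = arccos -0.700 = 134.4°.
Since the Moon is past full (waning), take the reflex angle: θ = 360° − 134.4° = 225.6°.
Age = 29.530 × 225.6°/360° ≈ 18.50 days.

18.5 days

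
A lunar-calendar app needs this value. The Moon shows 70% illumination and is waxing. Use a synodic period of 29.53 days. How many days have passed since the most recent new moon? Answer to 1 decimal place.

9.3 days

Invert f = (1 − cos θ)/2 to get cos θ = 1 − 2(0.70) = -0.400, hence θ₀ = arccos -0.400 = 113.6°.
Waxing ⇒ before full, so θ = 113.6°.
That fraction of the synodic month is 113.6/360 × 29.53 d ≈ 9.32 d.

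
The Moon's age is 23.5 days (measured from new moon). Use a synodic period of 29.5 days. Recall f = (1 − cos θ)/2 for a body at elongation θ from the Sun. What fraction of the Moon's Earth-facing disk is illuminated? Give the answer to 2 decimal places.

0.36

Elongation θ = 360° × 23.5/29.5 ≈ 286.8°.
With cos θ = 0.289, the lit fraction is (1 − 0.289)/2 ≈ 0.356.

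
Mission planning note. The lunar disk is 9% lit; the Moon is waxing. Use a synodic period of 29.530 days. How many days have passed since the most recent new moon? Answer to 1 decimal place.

cos θ = 1 − 2f = 0.820, giving a principal value of 34.9°.
Waxing ⇒ before full, so θ = 34.9°.
That fraction of the synodic month is 34.9/360 × 29.530 d ≈ 2.86 d.

2.9 days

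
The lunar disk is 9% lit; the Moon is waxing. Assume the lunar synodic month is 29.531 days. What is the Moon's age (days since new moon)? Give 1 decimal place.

cos θ = 1 − 2f = 0.820, giving a principal value of 34.9°.
Waxing ⇒ before full, so θ = 34.9°.
That fraction of the synodic month is 34.9/360 × 29.531 d ≈ 2.86 d.

2.9 days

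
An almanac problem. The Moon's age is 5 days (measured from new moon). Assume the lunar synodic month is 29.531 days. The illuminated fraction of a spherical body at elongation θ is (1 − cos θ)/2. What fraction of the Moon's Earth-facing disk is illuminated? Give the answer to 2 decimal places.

Phase angle: θ = 360°·(5 d)/(29.531 d) = 61.0°.
Illuminated fraction = (1 − cos 61.0°)/2 = (1 − 0.486)/2 ≈ 0.257.

0.26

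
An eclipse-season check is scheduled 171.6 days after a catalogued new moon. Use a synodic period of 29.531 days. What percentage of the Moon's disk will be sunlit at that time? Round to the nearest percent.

171.6 d spans 5 complete synodic months (5 × 29.531 = 147.66 d) plus 23.94 d.
The Moon has covered 23.94/29.531 of its cycle, so θ ≈ 360° × 23.94/29.531 = 291.9°.
With cos θ = 0.373, the lit fraction is (1 − 0.373)/2 ≈ 0.313, so 31%.

31%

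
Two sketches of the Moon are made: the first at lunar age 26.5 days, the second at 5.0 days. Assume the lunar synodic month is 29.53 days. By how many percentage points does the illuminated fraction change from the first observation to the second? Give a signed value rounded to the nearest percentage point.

θ₁ = 360° × 26.5/29.53 = 323.1°, f₁ = (1 − cos θ₁)/2 = 0.100.
θ₂ = 360° × 5.0/29.53 = 61.0°, f₂ = (1 − cos θ₂)/2 = 0.257.
Change = f₂ − f₁ = +0.157 → +16 percentage points.

+16 pp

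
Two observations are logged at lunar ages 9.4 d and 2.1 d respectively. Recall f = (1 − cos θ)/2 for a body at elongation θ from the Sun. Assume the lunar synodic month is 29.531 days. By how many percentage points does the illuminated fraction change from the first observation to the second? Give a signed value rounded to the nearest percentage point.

θ₁ = 360° × 9.4/29.531 = 114.6°, f₁ = (1 − cos θ₁)/2 = 0.708.
θ₂ = 360° × 2.1/29.531 = 25.6°, f₂ = (1 − cos θ₂)/2 = 0.049.
Change = f₂ − f₁ = -0.659 → -66 percentage points.

-66 percentage points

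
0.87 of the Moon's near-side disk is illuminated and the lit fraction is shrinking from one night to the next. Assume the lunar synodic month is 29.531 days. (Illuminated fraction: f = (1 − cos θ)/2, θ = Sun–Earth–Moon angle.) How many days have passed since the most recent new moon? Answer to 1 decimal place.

Invert f = (1 − cos θ)/2 to get cos θ = 1 − 2(0.87) = -0.740, hence θ₀ = arccos -0.740 = 137.7°.
A waning Moon lies in 180°–360°, so θ = 360° − 137.7° = 222.3°.
At 360°/29.531 d per day, 222.3° corresponds to 18.23 days.

18.2 days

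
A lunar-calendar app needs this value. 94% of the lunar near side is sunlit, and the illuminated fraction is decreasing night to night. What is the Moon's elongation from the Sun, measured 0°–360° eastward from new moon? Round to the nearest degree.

208°

Invert f = (1 − cos θ)/2 to get cos θ = 1 − 2(0.94) = -0.880, hence θ₀ = arccos -0.880 = 151.6°.
Since the Moon is past full (waning), take the reflex angle: θ = 360° − 151.6° = 208.4°.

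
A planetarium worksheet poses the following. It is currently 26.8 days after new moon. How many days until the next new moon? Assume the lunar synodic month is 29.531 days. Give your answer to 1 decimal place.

The next new moon completes the synodic month: 29.531 − 26.8 = 2.731 days.

2.7 days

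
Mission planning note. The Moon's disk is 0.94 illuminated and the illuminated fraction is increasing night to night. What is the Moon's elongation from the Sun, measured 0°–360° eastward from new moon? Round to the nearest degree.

152°

From f = (1 − cos θ)/2: cos θ = 1 − 2×0.94 = -0.880; arccos → 151.6°.
The Moon is waxing (0°–180°), so θ = 151.6° directly.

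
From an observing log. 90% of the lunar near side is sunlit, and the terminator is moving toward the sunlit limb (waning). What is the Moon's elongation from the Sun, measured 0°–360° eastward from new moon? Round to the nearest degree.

From f = (1 − cos θ)/2: cos θ = 1 − 2×0.90 = -0.800; arccos → 143.1°.
Since the Moon is past full (waning), take the reflex angle: θ = 360° − 143.1° = 216.9°.

217°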